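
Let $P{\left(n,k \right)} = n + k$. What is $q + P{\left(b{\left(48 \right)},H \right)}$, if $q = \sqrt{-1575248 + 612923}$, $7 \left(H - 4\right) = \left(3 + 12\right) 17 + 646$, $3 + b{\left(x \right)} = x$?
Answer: $\frac{1244}{7} + 15 i \sqrt{4277} \approx 177.71 + 980.98 i$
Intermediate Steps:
$b{\left(x \right)} = -3 + x$
$H = \frac{929}{7}$ ($H = 4 + \frac{\left(3 + 12\right) 17 + 646}{7} = 4 + \frac{15 \cdot 17 + 646}{7} = 4 + \frac{255 + 646}{7} = 4 + \frac{1}{7} \cdot 901 = 4 + \frac{901}{7} = \frac{929}{7} \approx 132.71$)
$q = 15 i \sqrt{4277}$ ($q = \sqrt{-962325} = 15 i \sqrt{4277} \approx 980.98 i$)
$P{\left(n,k \right)} = k + n$
$q + P{\left(b{\left(48 \right)},H \right)} = 15 i \sqrt{4277} + \left(\frac{929}{7} + \left(-3 + 48\right)\right) = 15 i \sqrt{4277} + \left(\frac{929}{7} + 45\right) = 15 i \sqrt{4277} + \frac{1244}{7} = \frac{1244}{7} + 15 i \sqrt{4277}$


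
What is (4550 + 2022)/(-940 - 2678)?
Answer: -3286/1809 ≈ -1.8165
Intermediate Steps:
(4550 + 2022)/(-940 - 2678) = 6572/(-3618) = 6572*(-1/3618) = -3286/1809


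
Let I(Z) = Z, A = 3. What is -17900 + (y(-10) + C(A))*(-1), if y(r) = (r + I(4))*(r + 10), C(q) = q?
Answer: -17903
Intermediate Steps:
y(r) = (4 + r)*(10 + r) (y(r) = (r + 4)*(r + 10) = (4 + r)*(10 + r))
-17900 + (y(-10) + C(A))*(-1) = -17900 + ((40 + (-10)² + 14*(-10)) + 3)*(-1) = -17900 + ((40 + 100 - 140) + 3)*(-1) = -17900 + (0 + 3)*(-1) = -17900 + 3*(-1) = -17900 - 3 = -17903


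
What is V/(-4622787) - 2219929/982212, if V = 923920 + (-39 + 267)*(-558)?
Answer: -3681594431225/1513518954948 ≈ -2.4325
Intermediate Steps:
V = 796696 (V = 923920 + 228*(-558) = 923920 - 127224 = 796696)
V/(-4622787) - 2219929/982212 = 796696/(-4622787) - 2219929/982212 = 796696*(-1/4622787) - 2219929*1/982212 = -796696/4622787 - 2219929/982212 = -3681594431225/1513518954948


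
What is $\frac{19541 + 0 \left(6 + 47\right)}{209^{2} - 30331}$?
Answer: $\frac{19541}{13350} \approx 1.4637$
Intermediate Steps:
$\frac{19541 + 0 \left(6 + 47\right)}{209^{2} - 30331} = \frac{19541 + 0 \cdot 53}{43681 - 30331} = \frac{19541 + 0}{13350} = 19541 \cdot \frac{1}{13350} = \frac{19541}{13350}$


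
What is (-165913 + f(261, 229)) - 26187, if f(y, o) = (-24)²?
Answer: -191524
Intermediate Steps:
f(y, o) = 576
(-165913 + f(261, 229)) - 26187 = (-165913 + 576) - 26187 = -165337 - 26187 = -191524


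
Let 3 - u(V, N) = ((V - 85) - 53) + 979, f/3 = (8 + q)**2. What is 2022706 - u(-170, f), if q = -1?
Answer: 2023374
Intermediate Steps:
f = 147 (f = 3*(8 - 1)**2 = 3*7**2 = 3*49 = 147)
u(V, N) = -838 - V (u(V, N) = 3 - (((V - 85) - 53) + 979) = 3 - (((-85 + V) - 53) + 979) = 3 - ((-138 + V) + 979) = 3 - (841 + V) = 3 + (-841 - V) = -838 - V)
2022706 - u(-170, f) = 2022706 - (-838 - 1*(-170)) = 2022706 - (-838 + 170) = 2022706 - 1*(-668) = 2022706 + 668 = 2023374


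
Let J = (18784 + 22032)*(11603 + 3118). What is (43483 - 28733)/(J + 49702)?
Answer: 7375/300451019 ≈ 2.4546e-5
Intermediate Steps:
J = 600852336 (J = 40816*14721 = 600852336)
(43483 - 28733)/(J + 49702) = (43483 - 28733)/(600852336 + 49702) = 14750/600902038 = 14750*(1/600902038) = 7375/300451019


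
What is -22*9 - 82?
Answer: -280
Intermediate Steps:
-22*9 - 82 = -198 - 82 = -280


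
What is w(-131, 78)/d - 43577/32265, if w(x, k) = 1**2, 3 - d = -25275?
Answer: -367169047/271864890 ≈ -1.3506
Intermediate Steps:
d = 25278 (d = 3 - 1*(-25275) = 3 + 25275 = 25278)
w(x, k) = 1
w(-131, 78)/d - 43577/32265 = 1/25278 - 43577/32265 = -367169047/271864890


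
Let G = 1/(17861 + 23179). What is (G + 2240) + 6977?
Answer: 378265681/41040 ≈ 9217.0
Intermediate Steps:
G = 1/41040 ≈ 2.4366e-5
(G + 2240) + 6977 = (1/41040 + 2240) + 6977 = 91929601/41040 + 6977 = 378265681/41040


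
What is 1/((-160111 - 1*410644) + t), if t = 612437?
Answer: 1/41682 ≈ 2.3991e-5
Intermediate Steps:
1/((-160111 - 1*410644) + t) = 1/((-160111 - 1*410644) + 612437) = 1/((-160111 - 410644) + 612437) = 1/(-570755 + 612437) = 1/41682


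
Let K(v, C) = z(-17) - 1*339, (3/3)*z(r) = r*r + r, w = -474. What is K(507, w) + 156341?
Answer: 156274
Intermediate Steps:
z(r) = r + r² (z(r) = r*r + r = r² + r = r + r²)
K(v, C) = -67 (K(v, C) = -17*(1 - 17) - 1*339 = -17*(-16) - 339 = 272 - 339 = -67)
K(507, w) + 156341 = -67 + 156341 = 156274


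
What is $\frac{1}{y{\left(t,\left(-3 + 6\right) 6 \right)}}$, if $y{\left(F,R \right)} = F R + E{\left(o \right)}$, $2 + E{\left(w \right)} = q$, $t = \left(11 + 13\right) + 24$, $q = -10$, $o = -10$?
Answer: $\frac{1}{852} \approx 0.0011737$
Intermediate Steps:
$t = 48$ ($t = 24 + 24 = 48$)
$E{\left(w \right)} = -12$ ($E{\left(w \right)} = -2 - 10 = -12$)
$y{\left(F,R \right)} = -12 + F R$ ($y{\left(F,R \right)} = F R - 12 = -12 + F R$)
$\frac{1}{y{\left(t,\left(-3 + 6\right) 6 \right)}} = \frac{1}{-12 + 48 \left(-3 + 6\right) 6} = \frac{1}{-12 + 48 \cdot 3 \cdot 6} = \frac{1}{-12 + 48 \cdot 18} = \frac{1}{-12 + 864} = \frac{1}{852}$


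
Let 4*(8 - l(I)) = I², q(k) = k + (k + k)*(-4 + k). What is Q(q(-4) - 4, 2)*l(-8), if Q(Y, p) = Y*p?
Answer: -896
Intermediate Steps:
q(k) = k + 2*k*(-4 + k) (q(k) = k + (2*k)*(-4 + k) = k + 2*k*(-4 + k))
l(I) = 8 - I²/4
Q(q(-4) - 4, 2)*l(-8) = ((-4*(-7 + 2*(-4)) - 4)*2)*(8 - ¼*(-8)²) = ((-4*(-7 - 8) - 4)*2)*(8 - ¼*64) = ((-4*(-15) - 4)*2)*(8 - 16) = ((60 - 4)*2)*(-8) = (56*2)*(-8) = 112*(-8) = -896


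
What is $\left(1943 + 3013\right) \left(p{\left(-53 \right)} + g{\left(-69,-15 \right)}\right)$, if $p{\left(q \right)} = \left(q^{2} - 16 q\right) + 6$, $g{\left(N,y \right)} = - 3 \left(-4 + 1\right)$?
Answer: $18198432$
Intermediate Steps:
$g{\left(N,y \right)} = 9$ ($g{\left(N,y \right)} = \left(-3\right) \left(-3\right) = 9$)
$p{\left(q \right)} = 6 + q^{2} - 16 q$
$\left(1943 + 3013\right) \left(p{\left(-53 \right)} + g{\left(-69,-15 \right)}\right) = \left(1943 + 3013\right) \left(\left(6 + \left(-53\right)^{2} - -848\right) + 9\right) = 4956 \left(\left(6 + 2809 + 848\right) + 9\right) = 4956 \left(3663 + 9\right) = 4956 \cdot 3672 = 18198432$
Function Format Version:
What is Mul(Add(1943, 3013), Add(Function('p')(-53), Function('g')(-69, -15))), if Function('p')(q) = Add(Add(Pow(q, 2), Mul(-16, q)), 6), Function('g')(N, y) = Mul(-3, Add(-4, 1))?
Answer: 18198432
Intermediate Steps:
Function('g')(N, y) = 9 (Function('g')(N, y) = Mul(-3, -3) = 9)
Function('p')(q) = Add(6, Pow(q, 2), Mul(-16, q))
Mul(Add(1943, 3013), Add(Function('p')(-53), Function('g')(-69, -15))) = Mul(Add(1943, 3013), Add(Add(6, Pow(-53, 2), Mul(-16, -53)), 9)) = Mul(4956, Add(Add(6, 2809, 848), 9)) = Mul(4956, Add(3663, 9)) = Mul(4956, 3672) = 18198432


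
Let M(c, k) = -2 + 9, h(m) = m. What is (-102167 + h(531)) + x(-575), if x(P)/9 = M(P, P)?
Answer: -101573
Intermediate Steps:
M(c, k) = 7
x(P) = 63 (x(P) = 9*7 = 63)
(-102167 + h(531)) + x(-575) = (-102167 + 531) + 63 = -101636 + 63 = -101573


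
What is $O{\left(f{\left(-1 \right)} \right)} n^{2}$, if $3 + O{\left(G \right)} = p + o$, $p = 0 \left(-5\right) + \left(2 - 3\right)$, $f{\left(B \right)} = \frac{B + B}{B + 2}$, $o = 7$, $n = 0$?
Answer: $0$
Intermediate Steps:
$f{\left(B \right)} = \frac{2 B}{2 + B}$
$p = -1$ ($p = 0 + \left(2 - 3\right) = 0 - 1 = -1$)
$O{\left(G \right)} = 3$ ($O{\left(G \right)} = -3 + \left(-1 + 7\right) = -3 + 6 = 3$)
$O{\left(f{\left(-1 \right)} \right)} n^{2} = 3 \cdot 0^{2} = 3 \cdot 0 = 0$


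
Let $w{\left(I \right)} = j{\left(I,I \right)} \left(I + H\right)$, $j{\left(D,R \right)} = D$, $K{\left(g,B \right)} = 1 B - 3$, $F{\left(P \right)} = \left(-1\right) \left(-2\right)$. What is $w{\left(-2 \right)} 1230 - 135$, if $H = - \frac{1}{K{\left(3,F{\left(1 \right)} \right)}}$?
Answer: $2325$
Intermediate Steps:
$F{\left(P \right)} = 2$
$K{\left(g,B \right)} = -3 + B$ ($K{\left(g,B \right)} = B - 3 = -3 + B$)
$H = 1$ ($H = - \frac{1}{-3 + 2} = - \frac{1}{-1} = \left(-1\right) \left(-1\right) = 1$)
$w{\left(I \right)} = I \left(1 + I\right)$ ($w{\left(I \right)} = I \left(I + 1\right) = I \left(1 + I\right)$)
$w{\left(-2 \right)} 1230 - 135 = - 2 \left(1 - 2\right) 1230 - 135 = \left(-2\right) \left(-1\right) 1230 - 135 = 2 \cdot 1230 - 135 = 2460 - 135 = 2325$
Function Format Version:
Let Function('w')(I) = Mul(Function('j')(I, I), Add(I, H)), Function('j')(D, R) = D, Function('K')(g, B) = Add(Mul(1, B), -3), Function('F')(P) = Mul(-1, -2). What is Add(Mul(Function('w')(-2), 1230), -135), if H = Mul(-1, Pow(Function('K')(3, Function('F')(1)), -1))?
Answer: 2325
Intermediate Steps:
Function('F')(P) = 2
Function('K')(g, B) = Add(-3, B) (Function('K')(g, B) = Add(B, -3) = Add(-3, B))
H = 1 (H = Mul(-1, Pow(Add(-3, 2), -1)) = Mul(-1, Pow(-1, -1)) = Mul(-1, -1) = 1)
Function('w')(I) = Mul(I, Add(1, I)) (Function('w')(I) = Mul(I, Add(I, 1)) = Mul(I, Add(1, I)))
Add(Mul(Function('w')(-2), 1230), -135) = Add(Mul(Mul(-2, Add(1, -2)), 1230), -135) = Add(Mul(Mul(-2, -1), 1230), -135) = Add(Mul(2, 1230), -135) = Add(2460, -135) = 2325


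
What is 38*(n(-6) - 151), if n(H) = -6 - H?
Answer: -5738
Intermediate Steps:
38*(n(-6) - 151) = 38*((-6 - 1*(-6)) - 151) = 38*((-6 + 6) - 151) = 38*(0 - 151) = 38*(-151) = -5738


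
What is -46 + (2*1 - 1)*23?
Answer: -23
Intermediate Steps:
-46 + (2*1 - 1)*23 = -46 + (2 - 1)*23 = -46 + 1*23 = -46 + 23 = -23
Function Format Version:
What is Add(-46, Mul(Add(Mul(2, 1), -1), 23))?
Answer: -23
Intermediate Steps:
Add(-46, Mul(Add(Mul(2, 1), -1), 23)) = Add(-46, Mul(Add(2, -1), 23)) = Add(-46, Mul(1, 23)) = Add(-46, 23) = -23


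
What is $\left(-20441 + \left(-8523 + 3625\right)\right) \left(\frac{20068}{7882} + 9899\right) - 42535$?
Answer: $- \frac{988945911062}{3941} \approx -2.5094 \cdot 10^{8}$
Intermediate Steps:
$\left(-20441 + \left(-8523 + 3625\right)\right) \left(\frac{20068}{7882} + 9899\right) - 42535 = \left(-20441 - 4898\right) \left(20068 \cdot \frac{1}{7882} + 9899\right) - 42535 = - 25339 \left(\frac{10034}{3941} + 9899\right) - 42535 = \left(-25339\right) \frac{39021993}{3941} - 42535 = - \frac{988778280627}{3941} - 42535 = - \frac{988945911062}{3941}$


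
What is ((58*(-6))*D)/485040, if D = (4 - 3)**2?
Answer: -29/40420 ≈ -0.00071747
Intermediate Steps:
D = 1 (D = 1**2 = 1)
((58*(-6))*D)/485040 = ((58*(-6))*1)/485040 = -348*1*(1/485040) = -348*1/485040 = -29/40420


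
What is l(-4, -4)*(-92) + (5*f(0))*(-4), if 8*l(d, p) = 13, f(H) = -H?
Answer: -299/2 ≈ -149.50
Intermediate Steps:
l(d, p) = 13/8 (l(d, p) = (1/8)*13 = 13/8)
l(-4, -4)*(-92) + (5*f(0))*(-4) = (13/8)*(-92) + (5*(-1*0))*(-4) = -299/2 + (5*0)*(-4) = -299/2 + 0*(-4) = -299/2 + 0 = -299/2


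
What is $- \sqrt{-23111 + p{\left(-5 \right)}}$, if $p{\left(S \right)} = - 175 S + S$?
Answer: $- i \sqrt{22241} \approx - 149.13 i$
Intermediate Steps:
$p{\left(S \right)} = - 174 S$
$- \sqrt{-23111 + p{\left(-5 \right)}} = - \sqrt{-23111 - -870} = - \sqrt{-23111 + 870} = - \sqrt{-22241} = - i \sqrt{22241}$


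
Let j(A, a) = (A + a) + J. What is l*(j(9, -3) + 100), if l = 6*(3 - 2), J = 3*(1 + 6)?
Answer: 762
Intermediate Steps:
J = 21 (J = 3*7 = 21)
l = 6 (l = 6*1 = 6)
j(A, a) = 21 + A + a (j(A, a) = (A + a) + 21 = 21 + A + a)
l*(j(9, -3) + 100) = 6*((21 + 9 - 3) + 100) = 6*(27 + 100) = 6*127 = 762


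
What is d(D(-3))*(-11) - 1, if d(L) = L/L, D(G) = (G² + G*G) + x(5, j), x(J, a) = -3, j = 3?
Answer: -12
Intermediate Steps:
D(G) = -3 + 2*G² (D(G) = (G² + G*G) - 3 = (G² + G²) - 3 = 2*G² - 3 = -3 + 2*G²)
d(L) = 1
d(D(-3))*(-11) - 1 = 1*(-11) - 1 = -11 - 1 = -12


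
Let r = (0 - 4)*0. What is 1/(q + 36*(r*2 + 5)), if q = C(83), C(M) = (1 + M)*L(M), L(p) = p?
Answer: 1/7152 ≈ 0.00013982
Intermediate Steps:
r = 0 (r = -4*0 = 0)
C(M) = M*(1 + M) (C(M) = (1 + M)*M = M*(1 + M))
q = 6972 (q = 83*(1 + 83) = 83*84 = 6972)
1/(q + 36*(r*2 + 5)) = 1/(6972 + 36*(0*2 + 5)) = 1/(6972 + 36*(0 + 5)) = 1/(6972 + 36*5) = 1/(6972 + 180) = 1/7152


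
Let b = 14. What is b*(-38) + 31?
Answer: -501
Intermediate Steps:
b*(-38) + 31 = 14*(-38) + 31 = -532 + 31 = -501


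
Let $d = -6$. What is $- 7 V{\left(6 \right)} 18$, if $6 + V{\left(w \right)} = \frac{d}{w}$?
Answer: $882$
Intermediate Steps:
$V{\left(w \right)} = -6 - \frac{6}{w}$
$- 7 V{\left(6 \right)} 18 = - 7 \left(-6 - \frac{6}{6}\right) 18 = - 7 \left(-6 - 1\right) 18 = \left(-7\right) \left(-7\right) 18 = 49 \cdot 18 = 882$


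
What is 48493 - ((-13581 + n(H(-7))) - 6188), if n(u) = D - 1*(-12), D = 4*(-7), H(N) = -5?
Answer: 68278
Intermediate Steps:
D = -28
n(u) = -16 (n(u) = -28 - 1*(-12) = -28 + 12 = -16)
48493 - ((-13581 + n(H(-7))) - 6188) = 48493 - ((-13581 - 16) - 6188) = 48493 - (-13597 - 6188) = 48493 - 1*(-19785) = 48493 + 19785 = 68278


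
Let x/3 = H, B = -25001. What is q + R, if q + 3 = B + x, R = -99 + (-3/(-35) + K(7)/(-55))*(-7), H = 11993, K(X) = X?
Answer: 598196/55 ≈ 10876.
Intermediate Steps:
x = 35979 (x = 3*11993 = 35979)
R = -5429/55 (R = -99 + (-3/(-35) + 7/(-55))*(-7) = -99 + (-3*(-1/35) + 7*(-1/55))*(-7) = -99 + (3/35 - 7/55)*(-7) = -99 - 16/385*(-7) = -99 + 16/55 = -5429/55 ≈ -98.709)
q = 10975 (q = -3 + (-25001 + 35979) = -3 + 10978 = 10975)
q + R = 10975 - 5429/55 = 598196/55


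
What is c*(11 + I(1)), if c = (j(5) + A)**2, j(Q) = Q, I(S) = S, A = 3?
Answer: 768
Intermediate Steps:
c = 64 (c = (5 + 3)**2 = 8**2 = 64)
c*(11 + I(1)) = 64*(11 + 1) = 64*12 = 768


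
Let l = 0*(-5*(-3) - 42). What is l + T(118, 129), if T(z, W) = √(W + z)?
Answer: √247 ≈ 15.716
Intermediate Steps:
l = 0 (l = 0*(15 - 42) = 0*(-27) = 0)
l + T(118, 129) = 0 + √(129 + 118) = 0 + √247 = √247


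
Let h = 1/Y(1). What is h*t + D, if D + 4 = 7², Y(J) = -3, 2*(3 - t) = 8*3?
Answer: 48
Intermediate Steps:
t = -9 (t = 3 - 4*3 = 3 - ½*24 = 3 - 12 = -9)
D = 45 (D = -4 + 7² = -4 + 49 = 45)
h = -⅓ (h = 1/(-3) = -⅓ ≈ -0.33333)
h*t + D = -⅓*(-9) + 45 = 3 + 45 = 48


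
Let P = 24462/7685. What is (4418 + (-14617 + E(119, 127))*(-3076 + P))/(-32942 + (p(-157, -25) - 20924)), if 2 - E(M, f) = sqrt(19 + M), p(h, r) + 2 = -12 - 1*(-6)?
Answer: -34516130210/41402169 - 11807299*sqrt(138)/207010845 ≈ -834.35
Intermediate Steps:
P = 24462/7685 (P = 24462*(1/7685) = 24462/7685 ≈ 3.1831)
p(h, r) = -8 (p(h, r) = -2 + (-12 - 1*(-6)) = -2 + (-12 + 6) = -2 - 6 = -8)
E(M, f) = 2 - sqrt(19 + M)
(4418 + (-14617 + E(119, 127))*(-3076 + P))/(-32942 + (p(-157, -25) - 20924)) = (4418 + (-14617 + (2 - sqrt(19 + 119)))*(-3076 + 24462/7685))/(-32942 + (-8 - 20924)) = (4418 + (-14617 + (2 - sqrt(138)))*(-23614598/7685))/(-32942 - 20932) = (4418 + (-14615 - sqrt(138))*(-23614598/7685))/(-53874) = (4418 + (69025469954/1537 + 23614598*sqrt(138)/7685))*(-1/53874) = (69032260420/1537 + 23614598*sqrt(138)/7685)*(-1/53874) = -34516130210/41402169 - 11807299*sqrt(138)/207010845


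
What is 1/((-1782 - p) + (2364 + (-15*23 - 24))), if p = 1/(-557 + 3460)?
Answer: 2903/618338 ≈ 0.0046948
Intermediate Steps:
p = 1/2903 ≈ 0.00034447
1/((-1782 - p) + (2364 + (-15*23 - 24))) = 1/((-1782 - 1*1/2903) + (2364 + (-15*23 - 24))) = 1/((-1782 - 1/2903) + (2364 + (-345 - 24))) = 1/(-5173147/2903 + (2364 - 369)) = 1/(-5173147/2903 + 1995) = 1/(618338/2903) = 2903/618338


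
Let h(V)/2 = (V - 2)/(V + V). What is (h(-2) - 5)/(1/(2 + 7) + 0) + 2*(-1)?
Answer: -29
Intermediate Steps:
h(V) = (-2 + V)/V (h(V) = 2*((V - 2)/(V + V)) = 2*((-2 + V)/((2*V))) = 2*((-2 + V)*(1/(2*V))) = 2*((-2 + V)/(2*V)) = (-2 + V)/V)
(h(-2) - 5)/(1/(2 + 7) + 0) + 2*(-1) = ((-2 - 2)/(-2) - 5)/(1/(2 + 7) + 0) + 2*(-1) = (-½*(-4) - 5)/(1/9 + 0) - 2 = (2 - 5)/(⅑ + 0) - 2 = -3/⅑ - 2 = -3*9 - 2 = -27 - 2 = -29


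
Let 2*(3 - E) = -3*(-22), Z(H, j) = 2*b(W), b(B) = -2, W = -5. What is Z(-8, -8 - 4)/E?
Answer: 2/15 ≈ 0.13333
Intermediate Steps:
Z(H, j) = -4 (Z(H, j) = 2*(-2) = -4)
E = -30 (E = 3 - (-3)*(-22)/2 = 3 - ½*66 = 3 - 33 = -30)
Z(-8, -8 - 4)/E = -4/(-30) = -4*(-1/30) = 2/15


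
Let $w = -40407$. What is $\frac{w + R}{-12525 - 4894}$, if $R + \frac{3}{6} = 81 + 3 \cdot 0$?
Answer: $\frac{80653}{34838} \approx 2.3151$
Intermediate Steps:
$R = \frac{161}{2}$ ($R = - \frac{1}{2} + \left(81 + 3 \cdot 0\right) = - \frac{1}{2} + \left(81 + 0\right) = - \frac{1}{2} + 81 = \frac{161}{2} \approx 80.5$)
$\frac{w + R}{-12525 - 4894} = \frac{-40407 + \frac{161}{2}}{-12525 - 4894} = - \frac{80653}{2 \left(-17419\right)} = \left(- \frac{80653}{2}\right) \left(- \frac{1}{17419}\right) = \frac{80653}{34838}$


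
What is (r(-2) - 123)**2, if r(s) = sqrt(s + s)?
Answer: 15125 - 492*I ≈ 15125.0 - 492.0*I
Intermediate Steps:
r(s) = sqrt(2)*sqrt(s) (r(s) = sqrt(2*s) = sqrt(2)*sqrt(s))
(r(-2) - 123)**2 = (sqrt(2)*sqrt(-2) - 123)**2 = (sqrt(2)*(I*sqrt(2)) - 123)**2 = (2*I - 123)**2 = (-123 + 2*I)**2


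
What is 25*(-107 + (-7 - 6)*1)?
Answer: -3000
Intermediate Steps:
25*(-107 + (-7 - 6)*1) = 25*(-107 - 13*1) = 25*(-107 - 13) = 25*(-120) = -3000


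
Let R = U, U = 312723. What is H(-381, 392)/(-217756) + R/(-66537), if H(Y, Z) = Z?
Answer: -38618703/8213623 ≈ -4.7018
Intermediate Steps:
R = 312723
H(-381, 392)/(-217756) + R/(-66537) = 392/(-217756) + 312723/(-66537) = 392*(-1/217756) + 312723*(-1/66537) = -2/1111 - 34747/7393 = -38618703/8213623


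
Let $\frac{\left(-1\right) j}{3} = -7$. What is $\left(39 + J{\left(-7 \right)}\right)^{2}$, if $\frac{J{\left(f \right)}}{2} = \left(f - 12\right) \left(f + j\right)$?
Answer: $243049$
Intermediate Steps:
$j = 21$ ($j = \left(-3\right) \left(-7\right) = 21$)
$J{\left(f \right)} = 2 \left(-12 + f\right) \left(21 + f\right)$ ($J{\left(f \right)} = 2 \left(f - 12\right) \left(f + 21\right) = 2 \left(-12 + f\right) \left(21 + f\right)$)
$\left(39 + J{\left(-7 \right)}\right)^{2} = \left(39 + \left(-504 + 2 \left(-7\right)^{2} + 18 \left(-7\right)\right)\right)^{2} = \left(39 - 532\right)^{2} = \left(-493\right)^{2} = 243049$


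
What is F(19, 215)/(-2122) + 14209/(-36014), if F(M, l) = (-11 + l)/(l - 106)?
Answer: -1646930069/4164983086 ≈ -0.39542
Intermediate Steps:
F(M, l) = (-11 + l)/(-106 + l)
F(19, 215)/(-2122) + 14209/(-36014) = ((-11 + 215)/(-106 + 215))/(-2122) + 14209/(-36014) = (204/109)*(-1/2122) + 14209*(-1/36014) = ((1/109)*204)*(-1/2122) - 14209/36014 = (204/109)*(-1/2122) - 14209/36014 = -102/115649 - 14209/36014 = -1646930069/4164983086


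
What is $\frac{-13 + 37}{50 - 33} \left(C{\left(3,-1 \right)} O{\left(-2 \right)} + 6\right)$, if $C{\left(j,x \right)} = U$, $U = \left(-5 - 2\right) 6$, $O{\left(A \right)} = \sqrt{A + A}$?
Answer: $\frac{144}{17} - \frac{2016 i}{17} \approx 8.4706 - 118.59 i$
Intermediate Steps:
$O{\left(A \right)} = \sqrt{2} \sqrt{A}$ ($O{\left(A \right)} = \sqrt{2 A} = \sqrt{2} \sqrt{A}$)
$U = -42$ ($U = \left(-7\right) 6 = -42$)
$C{\left(j,x \right)} = -42$
$\frac{-13 + 37}{50 - 33} \left(C{\left(3,-1 \right)} O{\left(-2 \right)} + 6\right) = \frac{-13 + 37}{50 - 33} \left(- 42 \sqrt{2} \sqrt{-2} + 6\right) = \frac{24}{17} \left(- 42 \sqrt{2} i \sqrt{2} + 6\right) = 24 \cdot \frac{1}{17} \left(- 42 \cdot 2 i + 6\right) = \frac{24 \left(- 84 i + 6\right)}{17} = \frac{24 \left(6 - 84 i\right)}{17} = \frac{144}{17} - \frac{2016 i}{17}$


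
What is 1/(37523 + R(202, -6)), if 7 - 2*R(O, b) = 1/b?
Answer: 12/450319 ≈ 2.6648e-5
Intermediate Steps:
R(O, b) = 7/2 - 1/(2*b)
1/(37523 + R(202, -6)) = 1/(37523 + (1/2)*(-1 + 7*(-6))/(-6)) = 1/(37523 + (1/2)*(-1/6)*(-1 - 42)) = 1/(37523 + (1/2)*(-1/6)*(-43)) = 1/(37523 + 43/12) = 1/(450319/12) = 12/450319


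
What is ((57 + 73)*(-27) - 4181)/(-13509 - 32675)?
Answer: 7691/46184 ≈ 0.16653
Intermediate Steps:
((57 + 73)*(-27) - 4181)/(-13509 - 32675) = (130*(-27) - 4181)/(-46184) = (-3510 - 4181)*(-1/46184) = -7691*(-1/46184) = 7691/46184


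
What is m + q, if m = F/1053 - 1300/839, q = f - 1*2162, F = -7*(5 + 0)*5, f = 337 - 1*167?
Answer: -1761381989/883467 ≈ -1993.7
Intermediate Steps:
f = 170 (f = 337 - 167 = 170)
F = -175 (F = -35*5 = -7*25 = -175)
q = -1992 (q = 170 - 1*2162 = 170 - 2162 = -1992)
m = -1515725/883467 (m = -175/1053 - 1300/839 = -1515725/883467 ≈ -1.7157)
m + q = -1515725/883467 - 1992 = -1761381989/883467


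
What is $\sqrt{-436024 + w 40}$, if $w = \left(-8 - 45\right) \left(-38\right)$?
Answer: $6 i \sqrt{9874} \approx 596.21 i$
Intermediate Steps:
$w = 2014$ ($w = \left(-53\right) \left(-38\right) = 2014$)
$\sqrt{-436024 + w 40} = \sqrt{-436024 + 2014 \cdot 40} = \sqrt{-436024 + 80560} = \sqrt{-355464} = 6 i \sqrt{9874}$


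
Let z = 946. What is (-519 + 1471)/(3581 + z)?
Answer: 952/4527 ≈ 0.21029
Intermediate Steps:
(-519 + 1471)/(3581 + z) = (-519 + 1471)/(3581 + 946) = 952/4527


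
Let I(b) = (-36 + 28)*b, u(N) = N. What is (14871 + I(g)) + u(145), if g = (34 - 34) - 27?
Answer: 15232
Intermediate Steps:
g = -27 (g = 0 - 27 = -27)
I(b) = -8*b
(14871 + I(g)) + u(145) = (14871 - 8*(-27)) + 145 = (14871 + 216) + 145 = 15087 + 145 = 15232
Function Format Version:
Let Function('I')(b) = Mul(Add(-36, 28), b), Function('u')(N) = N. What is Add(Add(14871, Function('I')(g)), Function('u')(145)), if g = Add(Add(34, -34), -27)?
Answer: 15232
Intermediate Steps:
g = -27 (g = Add(0, -27) = -27)
Function('I')(b) = Mul(-8, b)
Add(Add(14871, Function('I')(g)), Function('u')(145)) = Add(Add(14871, Mul(-8, -27)), 145) = Add(Add(14871, 216), 145) = Add(15087, 145) = 15232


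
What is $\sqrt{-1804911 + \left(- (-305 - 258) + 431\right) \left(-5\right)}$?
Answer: $i \sqrt{1809881} \approx 1345.3 i$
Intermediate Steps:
$\sqrt{-1804911 + \left(- (-305 - 258) + 431\right) \left(-5\right)} = \sqrt{-1804911 + \left(\left(-1\right) \left(-563\right) + 431\right) \left(-5\right)} = \sqrt{-1804911 + \left(563 + 431\right) \left(-5\right)} = \sqrt{-1804911 + 994 \left(-5\right)} = \sqrt{-1804911 - 4970} = \sqrt{-1809881} = i \sqrt{1809881}$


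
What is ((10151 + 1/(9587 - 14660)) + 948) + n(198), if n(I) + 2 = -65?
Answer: 55965335/5073 ≈ 11032.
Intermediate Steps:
n(I) = -67 (n(I) = -2 - 65 = -67)
((10151 + 1/(9587 - 14660)) + 948) + n(198) = ((10151 + 1/(9587 - 14660)) + 948) - 67 = ((10151 + 1/(-5073)) + 948) - 67 = ((10151 - 1/5073) + 948) - 67 = (51496022/5073 + 948) - 67 = 56305226/5073 - 67 = 55965335/5073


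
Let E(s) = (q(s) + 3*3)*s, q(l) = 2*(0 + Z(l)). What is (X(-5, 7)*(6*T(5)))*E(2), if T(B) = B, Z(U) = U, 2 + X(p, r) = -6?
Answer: -6240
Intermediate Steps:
X(p, r) = -8 (X(p, r) = -2 - 6 = -8)
q(l) = 2*l (q(l) = 2*(0 + l) = 2*l)
E(s) = s*(9 + 2*s) (E(s) = (2*s + 3*3)*s = (2*s + 9)*s = (9 + 2*s)*s = s*(9 + 2*s))
(X(-5, 7)*(6*T(5)))*E(2) = (-48*5)*(2*(9 + 2*2)) = (-8*30)*(2*(9 + 4)) = -480*13 = -240*26 = -6240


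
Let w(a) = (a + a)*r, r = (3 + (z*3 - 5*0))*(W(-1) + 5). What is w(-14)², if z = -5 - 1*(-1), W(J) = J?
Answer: 1016064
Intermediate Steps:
z = -4 (z = -5 + 1 = -4)
r = -36 (r = (3 + (-4*3 - 5*0))*(-1 + 5) = (3 + (-12 + 0))*4 = (3 - 12)*4 = -9*4 = -36)
w(a) = -72*a (w(a) = (a + a)*(-36) = (2*a)*(-36) = -72*a)
w(-14)² = (-72*(-14))² = 1008² = 1016064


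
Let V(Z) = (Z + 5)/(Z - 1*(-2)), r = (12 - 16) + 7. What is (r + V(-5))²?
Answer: 9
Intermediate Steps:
r = 3 (r = -4 + 7 = 3)
V(Z) = (5 + Z)/(2 + Z) (V(Z) = (5 + Z)/(Z + 2) = (5 + Z)/(2 + Z))
(r + V(-5))² = (3 + (5 - 5)/(2 - 5))² = (3 + 0/(-3))² = (3 - ⅓*0)² = (3 + 0)² = 3² = 9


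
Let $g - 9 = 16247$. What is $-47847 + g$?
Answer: $-31591$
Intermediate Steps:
$g = 16256$ ($g = 9 + 16247 = 16256$)
$-47847 + g = -47847 + 16256 = -31591$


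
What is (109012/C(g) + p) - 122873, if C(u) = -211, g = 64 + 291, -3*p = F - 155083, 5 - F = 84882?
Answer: -27474085/633 ≈ -43403.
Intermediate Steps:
F = -84877 (F = 5 - 1*84882 = 5 - 84882 = -84877)
p = 239960/3 (p = -(-84877 - 155083)/3 = -1/3*(-239960) = 239960/3 ≈ 79987.)
g = 355
(109012/C(g) + p) - 122873 = (109012/(-211) + 239960/3) - 122873 = (109012*(-1/211) + 239960/3) - 122873 = (-109012/211 + 239960/3) - 122873 = 50304524/633 - 122873 = -27474085/633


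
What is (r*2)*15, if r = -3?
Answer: -90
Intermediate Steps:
(r*2)*15 = -3*2*15 = -6*15 = -90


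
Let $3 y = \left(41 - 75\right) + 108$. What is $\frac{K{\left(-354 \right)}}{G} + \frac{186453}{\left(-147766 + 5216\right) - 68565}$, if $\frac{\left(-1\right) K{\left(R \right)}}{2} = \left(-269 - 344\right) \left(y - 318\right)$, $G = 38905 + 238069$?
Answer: $- \frac{191347825433}{87710049015} \approx -2.1816$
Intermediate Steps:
$y = \frac{74}{3}$ ($y = \frac{\left(41 - 75\right) + 108}{3} = \frac{-34 + 108}{3} = \frac{1}{3} \cdot 74 = \frac{74}{3} \approx 24.667$)
$G = 276974$
$K{\left(R \right)} = - \frac{1078880}{3}$ ($K{\left(R \right)} = - 2 \left(-269 - 344\right) \left(\frac{74}{3} - 318\right) = - 2 \left(\left(-613\right) \left(- \frac{880}{3}\right)\right) = \left(-2\right) \frac{539440}{3} = - \frac{1078880}{3}$)
$\frac{K{\left(-354 \right)}}{G} + \frac{186453}{\left(-147766 + 5216\right) - 68565} = - \frac{1078880}{3 \cdot 276974} + \frac{186453}{\left(-147766 + 5216\right) - 68565} = \left(- \frac{1078880}{3}\right) \frac{1}{276974} + \frac{186453}{-142550 - 68565} = - \frac{539440}{415461} + \frac{186453}{-211115} = - \frac{539440}{415461} + 186453 \left(- \frac{1}{211115}\right) = - \frac{539440}{415461} - \frac{186453}{211115} = - \frac{191347825433}{87710049015}$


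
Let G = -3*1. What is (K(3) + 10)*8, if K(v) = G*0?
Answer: 80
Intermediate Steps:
G = -3
K(v) = 0 (K(v) = -3*0 = 0)
(K(3) + 10)*8 = (0 + 10)*8 = 10*8 = 80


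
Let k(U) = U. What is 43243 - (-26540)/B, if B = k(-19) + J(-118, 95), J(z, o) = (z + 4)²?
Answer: 561190951/12977 ≈ 43245.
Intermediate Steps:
J(z, o) = (4 + z)²
B = 12977 (B = -19 + (4 - 118)² = -19 + (-114)² = -19 + 12996 = 12977)
43243 - (-26540)/B = 43243 - (-26540)/12977 = 43243 - 1*(-26540/12977) = 43243 + 26540/12977 = 561190951/12977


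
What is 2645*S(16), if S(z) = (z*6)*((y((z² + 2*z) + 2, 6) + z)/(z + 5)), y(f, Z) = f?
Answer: 25899840/7 ≈ 3.7000e+6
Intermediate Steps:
S(z) = 6*z*(2 + z² + 3*z)/(5 + z) (S(z) = (z*6)*((((z² + 2*z) + 2) + z)/(z + 5)) = (6*z)*(((2 + z² + 2*z) + z)/(5 + z)) = (6*z)*((2 + z² + 3*z)/(5 + z)) = 6*z*(2 + z² + 3*z)/(5 + z))
2645*S(16) = 2645*(6*16*(2 + 16² + 3*16)/(5 + 16)) = 2645*(6*16*(2 + 256 + 48)/21) = 2645*(6*16*(1/21)*306) = 2645*(9792/7) = 25899840/7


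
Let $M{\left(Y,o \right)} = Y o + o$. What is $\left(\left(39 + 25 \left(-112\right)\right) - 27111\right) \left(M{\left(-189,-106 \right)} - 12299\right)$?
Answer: $-227893488$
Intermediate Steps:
$M{\left(Y,o \right)} = o + Y o$
$\left(\left(39 + 25 \left(-112\right)\right) - 27111\right) \left(M{\left(-189,-106 \right)} - 12299\right) = \left(\left(39 + 25 \left(-112\right)\right) - 27111\right) \left(- 106 \left(1 - 189\right) - 12299\right) = \left(\left(39 - 2800\right) - 27111\right) \left(\left(-106\right) \left(-188\right) - 12299\right) = \left(-2761 - 27111\right) \left(19928 - 12299\right) = \left(-29872\right) 7629 = -227893488$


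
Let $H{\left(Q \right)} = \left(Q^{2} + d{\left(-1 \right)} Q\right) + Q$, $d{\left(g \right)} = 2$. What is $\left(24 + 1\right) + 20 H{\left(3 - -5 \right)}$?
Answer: $1785$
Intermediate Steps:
$H{\left(Q \right)} = Q^{2} + 3 Q$ ($H{\left(Q \right)} = \left(Q^{2} + 2 Q\right) + Q = Q^{2} + 3 Q$)
$\left(24 + 1\right) + 20 H{\left(3 - -5 \right)} = \left(24 + 1\right) + 20 \left(3 - -5\right) \left(3 + \left(3 - -5\right)\right) = 25 + 20 \left(3 + 5\right) \left(3 + \left(3 + 5\right)\right) = 25 + 20 \cdot 8 \left(3 + 8\right) = 25 + 20 \cdot 8 \cdot 11 = 25 + 20 \cdot 88 = 25 + 1760 = 1785$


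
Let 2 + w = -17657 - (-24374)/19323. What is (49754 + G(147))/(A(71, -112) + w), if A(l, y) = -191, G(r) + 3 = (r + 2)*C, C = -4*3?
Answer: -926789049/344891176 ≈ -2.6872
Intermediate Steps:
w = -341200483/19323 (w = -2 + (-17657 - (-24374)/19323) = -2 + (-17657 - 1*(-24374/19323)) = -2 + (-17657 + 24374/19323) = -2 - 341161837/19323 = -341200483/19323 ≈ -17658.)
C = -12
G(r) = -27 - 12*r (G(r) = -3 + (r + 2)*(-12) = -3 + (2 + r)*(-12) = -3 + (-24 - 12*r) = -27 - 12*r)
(49754 + G(147))/(A(71, -112) + w) = (49754 + (-27 - 12*147))/(-191 - 341200483/19323) = (49754 + (-27 - 1764))/(-344891176/19323) = (49754 - 1791)*(-19323/344891176) = 47963*(-19323/344891176) = -926789049/344891176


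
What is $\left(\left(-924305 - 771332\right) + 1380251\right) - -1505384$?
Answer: $1189998$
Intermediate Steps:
$\left(\left(-924305 - 771332\right) + 1380251\right) - -1505384 = \left(\left(-924305 - 771332\right) + 1380251\right) + 1505384 = \left(-1695637 + 1380251\right) + 1505384 = -315386 + 1505384 = 1189998$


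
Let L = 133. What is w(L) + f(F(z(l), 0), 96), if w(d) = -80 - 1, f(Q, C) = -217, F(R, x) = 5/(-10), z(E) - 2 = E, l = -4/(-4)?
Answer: -298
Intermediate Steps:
l = 1 (l = -4*(-1/4) = 1)
z(E) = 2 + E
F(R, x) = -1/2 (F(R, x) = 5*(-1/10) = -1/2)
w(d) = -81
w(L) + f(F(z(l), 0), 96) = -81 - 217 = -298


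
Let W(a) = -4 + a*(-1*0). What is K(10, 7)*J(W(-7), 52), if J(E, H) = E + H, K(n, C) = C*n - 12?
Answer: 2784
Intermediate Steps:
K(n, C) = -12 + C*n
W(a) = -4 (W(a) = -4 + a*0 = -4 + 0 = -4)
K(10, 7)*J(W(-7), 52) = (-12 + 7*10)*(-4 + 52) = (-12 + 70)*48 = 58*48 = 2784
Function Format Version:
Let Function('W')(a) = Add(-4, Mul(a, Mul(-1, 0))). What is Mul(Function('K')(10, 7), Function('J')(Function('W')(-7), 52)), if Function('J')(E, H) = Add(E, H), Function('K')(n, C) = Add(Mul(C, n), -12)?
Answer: 2784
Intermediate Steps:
Function('K')(n, C) = Add(-12, Mul(C, n))
Function('W')(a) = -4 (Function('W')(a) = Add(-4, Mul(a, 0)) = Add(-4, 0) = -4)
Mul(Function('K')(10, 7), Function('J')(Function('W')(-7), 52)) = Mul(Add(-12, Mul(7, 10)), Add(-4, 52)) = Mul(Add(-12, 70), 48) = Mul(58, 48) = 2784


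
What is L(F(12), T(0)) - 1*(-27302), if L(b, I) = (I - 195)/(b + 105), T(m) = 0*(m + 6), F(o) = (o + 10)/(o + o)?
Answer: 34698502/1271 ≈ 27300.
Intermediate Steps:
F(o) = (10 + o)/(2*o) (F(o) = (10 + o)/((2*o)) = (10 + o)*(1/(2*o)) = (10 + o)/(2*o))
T(m) = 0 (T(m) = 0*(6 + m) = 0)
L(b, I) = (-195 + I)/(105 + b)
L(F(12), T(0)) - 1*(-27302) = (-195 + 0)/(105 + (½)*(10 + 12)/12) - 1*(-27302) = -195/(105 + (½)*(1/12)*22) + 27302 = -195/(105 + 11/12) + 27302 = -195/(1271/12) + 27302 = (12/1271)*(-195) + 27302 = -2340/1271 + 27302 = 34698502/1271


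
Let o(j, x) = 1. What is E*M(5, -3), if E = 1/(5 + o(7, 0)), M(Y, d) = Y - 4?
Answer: ⅙ ≈ 0.16667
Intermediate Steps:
M(Y, d) = -4 + Y
E = ⅙ (E = 1/(5 + 1) = 1/6 = ⅙ ≈ 0.16667)
E*M(5, -3) = (-4 + 5)/6 = (⅙)*1 = ⅙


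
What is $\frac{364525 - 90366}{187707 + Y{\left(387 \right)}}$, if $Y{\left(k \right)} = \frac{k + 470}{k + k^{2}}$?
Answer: $\frac{41166618804}{28185333149} \approx 1.4606$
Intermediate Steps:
$Y{\left(k \right)} = \frac{470 + k}{k + k^{2}}$
$\frac{364525 - 90366}{187707 + Y{\left(387 \right)}} = \frac{364525 - 90366}{187707 + \frac{470 + 387}{387 \left(1 + 387\right)}} = \frac{274159}{187707 + \frac{1}{387} \cdot \frac{1}{388} \cdot 857} = \frac{274159}{187707 + \frac{857}{150156}} = \frac{274159}{\frac{28185333149}{150156}} = 274159 \cdot \frac{150156}{28185333149} = \frac{41166618804}{28185333149}$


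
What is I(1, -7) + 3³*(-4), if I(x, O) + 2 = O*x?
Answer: -117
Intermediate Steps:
I(x, O) = -2 + O*x
I(1, -7) + 3³*(-4) = (-2 - 7*1) + 3³*(-4) = (-2 - 7) + 27*(-4) = -9 - 108 = -117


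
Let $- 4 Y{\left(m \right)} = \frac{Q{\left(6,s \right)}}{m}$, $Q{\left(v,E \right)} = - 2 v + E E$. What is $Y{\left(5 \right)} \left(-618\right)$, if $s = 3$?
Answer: $- \frac{927}{10} \approx -92.7$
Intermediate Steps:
$Q{\left(v,E \right)} = E^{2} - 2 v$ ($Q{\left(v,E \right)} = - 2 v + E^{2} = E^{2} - 2 v$)
$Y{\left(m \right)} = \frac{3}{4 m}$ ($Y{\left(m \right)} = - \frac{\left(3^{2} - 12\right) \frac{1}{m}}{4} = - \frac{\left(9 - 12\right) \frac{1}{m}}{4} = - \frac{\left(-3\right) \frac{1}{m}}{4} = \frac{3}{4 m}$)
$Y{\left(5 \right)} \left(-618\right) = \frac{3}{4 \cdot 5} \left(-618\right) = \frac{3}{4} \cdot \frac{1}{5} \left(-618\right) = \frac{3}{20} \left(-618\right) = - \frac{927}{10}$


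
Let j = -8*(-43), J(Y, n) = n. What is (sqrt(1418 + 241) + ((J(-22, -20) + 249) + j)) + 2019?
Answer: 2592 + sqrt(1659) ≈ 2632.7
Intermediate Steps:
j = 344
(sqrt(1418 + 241) + ((J(-22, -20) + 249) + j)) + 2019 = (sqrt(1418 + 241) + ((-20 + 249) + 344)) + 2019 = (sqrt(1659) + (229 + 344)) + 2019 = (sqrt(1659) + 573) + 2019 = (573 + sqrt(1659)) + 2019 = 2592 + sqrt(1659)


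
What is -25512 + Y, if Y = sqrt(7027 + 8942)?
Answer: -25512 + sqrt(15969) ≈ -25386.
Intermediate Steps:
Y = sqrt(15969) ≈ 126.37
-25512 + Y = -25512 + sqrt(15969)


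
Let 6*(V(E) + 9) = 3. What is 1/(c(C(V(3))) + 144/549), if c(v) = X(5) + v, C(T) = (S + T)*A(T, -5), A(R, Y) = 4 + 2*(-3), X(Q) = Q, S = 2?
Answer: 61/1114 ≈ 0.054758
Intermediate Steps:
A(R, Y) = -2 (A(R, Y) = 4 - 6 = -2)
V(E) = -17/2 (V(E) = -9 + (⅙)*3 = -9 + ½ = -17/2)
C(T) = -4 - 2*T (C(T) = (2 + T)*(-2) = -4 - 2*T)
c(v) = 5 + v
1/(c(C(V(3))) + 144/549) = 1/((5 + (-4 - 2*(-17/2))) + 144/549) = 1/((5 + (-4 + 17)) + 144*(1/549)) = 1/((5 + 13) + 16/61) = 1/(18 + 16/61) = 1/(1114/61) = 61/1114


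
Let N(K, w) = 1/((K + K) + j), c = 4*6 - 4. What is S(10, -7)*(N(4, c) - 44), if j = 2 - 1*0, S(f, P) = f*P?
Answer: 3073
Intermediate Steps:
S(f, P) = P*f
c = 20 (c = 24 - 4 = 20)
j = 2 (j = 2 + 0 = 2)
N(K, w) = 1/(2 + 2*K) (N(K, w) = 1/((K + K) + 2) = 1/(2*K + 2) = 1/(2 + 2*K))
S(10, -7)*(N(4, c) - 44) = (-7*10)*(1/(2*(1 + 4)) - 44) = -70*((1/2)/5 - 44) = -70*((1/2)*(1/5) - 44) = -70*(1/10 - 44) = -70*(-439/10) = 3073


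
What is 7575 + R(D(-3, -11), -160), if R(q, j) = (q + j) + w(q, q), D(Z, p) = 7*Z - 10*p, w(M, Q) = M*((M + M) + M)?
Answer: 31267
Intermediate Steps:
w(M, Q) = 3*M² (w(M, Q) = M*(2*M + M) = M*(3*M) = 3*M²)
D(Z, p) = -10*p + 7*Z
R(q, j) = j + q + 3*q² (R(q, j) = (q + j) + 3*q² = (j + q) + 3*q² = j + q + 3*q²)
7575 + R(D(-3, -11), -160) = 7575 + (-160 + (-10*(-11) + 7*(-3)) + 3*(-10*(-11) + 7*(-3))²) = 7575 + (-160 + (110 - 21) + 3*(110 - 21)²) = 7575 + (-160 + 89 + 3*89²) = 7575 + (-160 + 89 + 3*7921) = 7575 + (-160 + 89 + 23763) = 7575 + 23692 = 31267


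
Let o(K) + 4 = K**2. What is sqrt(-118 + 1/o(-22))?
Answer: I*sqrt(1699170)/120 ≈ 10.863*I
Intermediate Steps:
o(K) = -4 + K**2
sqrt(-118 + 1/o(-22)) = sqrt(-118 + 1/(-4 + (-22)**2)) = sqrt(-118 + 1/(-4 + 484)) = sqrt(-118 + 1/480) = sqrt(-56639/480) = I*sqrt(1699170)/120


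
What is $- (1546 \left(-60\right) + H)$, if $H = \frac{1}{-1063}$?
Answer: $\frac{98603881}{1063} \approx 92760.0$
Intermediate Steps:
$H = - \frac{1}{1063} \approx -0.00094073$
$- (1546 \left(-60\right) + H) = - (1546 \left(-60\right) - \frac{1}{1063}) = - (-92760 - \frac{1}{1063}) = \left(-1\right) \left(- \frac{98603881}{1063}\right) = \frac{98603881}{1063}$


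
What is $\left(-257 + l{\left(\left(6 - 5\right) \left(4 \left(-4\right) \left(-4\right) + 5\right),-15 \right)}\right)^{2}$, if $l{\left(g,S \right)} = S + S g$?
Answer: $1708249$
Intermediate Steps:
$\left(-257 + l{\left(\left(6 - 5\right) \left(4 \left(-4\right) \left(-4\right) + 5\right),-15 \right)}\right)^{2} = \left(-257 - 15 \left(1 + \left(6 - 5\right) \left(4 \left(-4\right) \left(-4\right) + 5\right)\right)\right)^{2} = \left(-257 - 15 \left(1 + 1 \left(\left(-16\right) \left(-4\right) + 5\right)\right)\right)^{2} = \left(-257 - 15 \left(1 + 1 \left(64 + 5\right)\right)\right)^{2} = \left(-257 - 15 \left(1 + 1 \cdot 69\right)\right)^{2} = \left(-257 - 15 \left(1 + 69\right)\right)^{2} = \left(-257 - 1050\right)^{2} = \left(-1307\right)^{2} = 1708249$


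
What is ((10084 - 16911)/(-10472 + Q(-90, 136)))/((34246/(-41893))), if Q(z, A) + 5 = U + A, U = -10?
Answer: -286003511/354480346 ≈ -0.80682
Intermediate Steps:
Q(z, A) = -15 + A (Q(z, A) = -5 + (-10 + A) = -15 + A)
((10084 - 16911)/(-10472 + Q(-90, 136)))/((34246/(-41893))) = ((10084 - 16911)/(-10472 + (-15 + 136)))/((34246/(-41893))) = (-6827/(-10472 + 121))/((34246*(-1/41893))) = (-6827/(-10351))/(-34246/41893) = -6827*(-1/10351)*(-41893/34246) = (6827/10351)*(-41893/34246) = -286003511/354480346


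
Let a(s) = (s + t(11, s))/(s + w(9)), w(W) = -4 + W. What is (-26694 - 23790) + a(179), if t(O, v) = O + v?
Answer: -9288687/184 ≈ -50482.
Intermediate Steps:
a(s) = (11 + 2*s)/(5 + s) (a(s) = (s + (11 + s))/(s + (-4 + 9)) = (11 + 2*s)/(s + 5) = (11 + 2*s)/(5 + s))
(-26694 - 23790) + a(179) = (-26694 - 23790) + (11 + 2*179)/(5 + 179) = -50484 + (11 + 358)/184 = -50484 + (1/184)*369 = -50484 + 369/184 = -9288687/184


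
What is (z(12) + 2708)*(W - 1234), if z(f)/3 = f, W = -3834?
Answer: -13906592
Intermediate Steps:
z(f) = 3*f
(z(12) + 2708)*(W - 1234) = (3*12 + 2708)*(-3834 - 1234) = (36 + 2708)*(-5068) = 2744*(-5068) = -13906592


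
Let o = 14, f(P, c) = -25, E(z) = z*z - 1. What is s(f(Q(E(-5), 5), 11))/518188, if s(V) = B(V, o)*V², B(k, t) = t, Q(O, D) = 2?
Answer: 4375/259094 ≈ 0.016886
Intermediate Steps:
E(z) = -1 + z² (E(z) = z² - 1 = -1 + z²)
s(V) = 14*V²
s(f(Q(E(-5), 5), 11))/518188 = (14*(-25)²)/518188 = (14*625)*(1/518188) = 8750*(1/518188) = 4375/259094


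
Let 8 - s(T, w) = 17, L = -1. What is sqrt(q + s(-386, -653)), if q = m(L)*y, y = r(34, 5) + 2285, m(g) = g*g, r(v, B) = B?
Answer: sqrt(2281) ≈ 47.760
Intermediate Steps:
s(T, w) = -9 (s(T, w) = 8 - 1*17 = 8 - 17 = -9)
m(g) = g**2
y = 2290 (y = 5 + 2285 = 2290)
q = 2290 (q = (-1)**2*2290 = 1*2290 = 2290)
sqrt(q + s(-386, -653)) = sqrt(2290 - 9) = sqrt(2281)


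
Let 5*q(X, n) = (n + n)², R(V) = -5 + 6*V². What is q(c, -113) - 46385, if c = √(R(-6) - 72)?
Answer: -180849/5 ≈ -36170.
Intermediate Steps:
c = √139 (c = √((-5 + 6*(-6)²) - 72) = √((-5 + 6*36) - 72) = √((-5 + 216) - 72) = √(211 - 72) = √139 ≈ 11.790)
q(X, n) = 4*n²/5 (q(X, n) = (n + n)²/5 = (2*n)²/5 = (4*n²)/5 = 4*n²/5)
q(c, -113) - 46385 = (⅘)*(-113)² - 46385 = (⅘)*12769 - 46385 = 51076/5 - 46385 = -180849/5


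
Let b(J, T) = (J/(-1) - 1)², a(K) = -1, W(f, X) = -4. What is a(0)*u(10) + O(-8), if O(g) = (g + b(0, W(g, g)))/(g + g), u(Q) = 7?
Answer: -105/16 ≈ -6.5625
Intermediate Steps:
b(J, T) = (-1 - J)² (b(J, T) = (J*(-1) - 1)² = (-J - 1)² = (-1 - J)²)
O(g) = (1 + g)/(2*g) (O(g) = (g + (1 + 0)²)/(g + g) = (g + 1²)/((2*g)) = (g + 1)*(1/(2*g)) = (1 + g)*(1/(2*g)) = (1 + g)/(2*g))
a(0)*u(10) + O(-8) = -1*7 + (½)*(1 - 8)/(-8) = -7 + (½)*(-⅛)*(-7) = -7 + 7/16 = -105/16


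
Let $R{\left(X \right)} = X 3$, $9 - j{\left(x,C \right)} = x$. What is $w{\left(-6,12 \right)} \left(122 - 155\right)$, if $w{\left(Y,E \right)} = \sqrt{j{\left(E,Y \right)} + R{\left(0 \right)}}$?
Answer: $- 33 i \sqrt{3} \approx - 57.158 i$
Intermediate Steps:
$j{\left(x,C \right)} = 9 - x$
$R{\left(X \right)} = 3 X$
$w{\left(Y,E \right)} = \sqrt{9 - E}$ ($w{\left(Y,E \right)} = \sqrt{\left(9 - E\right) + 3 \cdot 0} = \sqrt{\left(9 - E\right) + 0} = \sqrt{9 - E}$)
$w{\left(-6,12 \right)} \left(122 - 155\right) = \sqrt{9 - 12} \left(122 - 155\right) = \sqrt{9 - 12} \left(-33\right) = \sqrt{-3} \left(-33\right) = i \sqrt{3} \left(-33\right) = - 33 i \sqrt{3}$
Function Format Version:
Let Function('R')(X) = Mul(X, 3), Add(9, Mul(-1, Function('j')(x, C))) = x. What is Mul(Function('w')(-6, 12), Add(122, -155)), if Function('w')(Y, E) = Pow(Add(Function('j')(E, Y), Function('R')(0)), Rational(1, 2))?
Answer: Mul(-33, I, Pow(3, Rational(1, 2))) ≈ Mul(-57.158, I)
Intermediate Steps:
Function('j')(x, C) = Add(9, Mul(-1, x))
Function('R')(X) = Mul(3, X)
Function('w')(Y, E) = Pow(Add(9, Mul(-1, E)), Rational(1, 2)) (Function('w')(Y, E) = Pow(Add(Add(9, Mul(-1, E)), Mul(3, 0)), Rational(1, 2)) = Pow(Add(Add(9, Mul(-1, E)), 0), Rational(1, 2)) = Pow(Add(9, Mul(-1, E)), Rational(1, 2)))
Mul(Function('w')(-6, 12), Add(122, -155)) = Mul(Pow(Add(9, Mul(-1, 12)), Rational(1, 2)), Add(122, -155)) = Mul(Pow(Add(9, -12), Rational(1, 2)), -33) = Mul(Pow(-3, Rational(1, 2)), -33) = Mul(Mul(I, Pow(3, Rational(1, 2))), -33) = Mul(-33, I, Pow(3, Rational(1, 2)))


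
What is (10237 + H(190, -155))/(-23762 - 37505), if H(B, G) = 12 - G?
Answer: -10404/61267 ≈ -0.16981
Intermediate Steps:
(10237 + H(190, -155))/(-23762 - 37505) = (10237 + (12 - 1*(-155)))/(-23762 - 37505) = (10237 + (12 + 155))/(-61267) = (10237 + 167)*(-1/61267) = 10404*(-1/61267) = -10404/61267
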